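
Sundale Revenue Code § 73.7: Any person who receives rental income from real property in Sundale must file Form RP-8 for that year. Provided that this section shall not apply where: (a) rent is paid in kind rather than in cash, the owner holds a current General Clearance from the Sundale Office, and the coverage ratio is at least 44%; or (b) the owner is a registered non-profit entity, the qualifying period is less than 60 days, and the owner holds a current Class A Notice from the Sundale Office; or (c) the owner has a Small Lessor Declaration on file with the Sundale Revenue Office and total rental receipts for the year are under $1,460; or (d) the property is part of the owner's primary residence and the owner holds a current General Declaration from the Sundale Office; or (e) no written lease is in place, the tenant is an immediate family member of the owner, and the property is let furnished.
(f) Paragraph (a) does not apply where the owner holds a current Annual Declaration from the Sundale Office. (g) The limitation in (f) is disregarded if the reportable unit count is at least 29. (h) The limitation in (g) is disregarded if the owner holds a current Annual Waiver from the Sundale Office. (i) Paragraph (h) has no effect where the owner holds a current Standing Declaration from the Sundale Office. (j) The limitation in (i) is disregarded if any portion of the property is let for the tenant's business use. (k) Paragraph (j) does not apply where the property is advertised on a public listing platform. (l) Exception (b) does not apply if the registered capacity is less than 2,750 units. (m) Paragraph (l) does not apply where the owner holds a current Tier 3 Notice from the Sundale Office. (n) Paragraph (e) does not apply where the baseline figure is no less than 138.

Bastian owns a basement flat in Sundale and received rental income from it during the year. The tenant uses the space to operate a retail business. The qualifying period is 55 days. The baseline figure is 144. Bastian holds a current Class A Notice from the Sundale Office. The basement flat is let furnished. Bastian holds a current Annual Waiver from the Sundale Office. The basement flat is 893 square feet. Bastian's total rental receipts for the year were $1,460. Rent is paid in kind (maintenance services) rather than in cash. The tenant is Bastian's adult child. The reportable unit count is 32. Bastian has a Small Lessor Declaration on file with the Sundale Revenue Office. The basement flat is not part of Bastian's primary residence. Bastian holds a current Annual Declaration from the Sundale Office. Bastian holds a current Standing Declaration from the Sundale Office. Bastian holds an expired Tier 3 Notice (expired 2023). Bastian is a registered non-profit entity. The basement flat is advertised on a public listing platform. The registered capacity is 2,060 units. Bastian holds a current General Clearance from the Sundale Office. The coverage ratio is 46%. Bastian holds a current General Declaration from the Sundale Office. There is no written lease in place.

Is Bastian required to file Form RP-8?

No — exception (a) applies; Bastian is not required to file Form RP-8.

Exception (a) is satisfied on its face — rent is paid in kind; a current General Clearance is held; the coverage ratio is 46%, meeting the 44% threshold. Considering the limiting provisions: (f) would limit (a) — a current Annual Declaration is held — but (g) sets (f) aside: (g) operates — the reportable unit count is 32, meeting the 29 threshold. (h) is triggered (a current Annual Waiver is held), but is overridden by (i): (i) operates against (h): a current Standing Declaration is held. (j) would limit (i) — the space is let for business use — but (k) sets (j) aside: (k) operates against (j): the property is publicly advertised. Exception (a) stands.
Exception (b)'s conditions are all satisfied: Bastian is a registered non-profit; the qualifying period is 55 days, less than the 60 days limit; a current Class A Notice is held. Turning to paragraphs (l)–(m): (l) operates against (b): the registered capacity is 2,060 units, less than the 2,750 units limit. (m), which would lift (l), does not operate here — no current Tier 3 Notice is held. So (b) is unavailable.
Exception (c) does not apply: total rental receipts for the year are $1,460, not under $1,460.
Exception (d) fails — the basement flat is not part of the primary residence.
Exception (e): there is no written lease; the tenant is an immediate family member; the property is let furnished — every condition holds. But: (n) operates against (e): the baseline figure is 144, meeting the 138 threshold. So (e) is unavailable.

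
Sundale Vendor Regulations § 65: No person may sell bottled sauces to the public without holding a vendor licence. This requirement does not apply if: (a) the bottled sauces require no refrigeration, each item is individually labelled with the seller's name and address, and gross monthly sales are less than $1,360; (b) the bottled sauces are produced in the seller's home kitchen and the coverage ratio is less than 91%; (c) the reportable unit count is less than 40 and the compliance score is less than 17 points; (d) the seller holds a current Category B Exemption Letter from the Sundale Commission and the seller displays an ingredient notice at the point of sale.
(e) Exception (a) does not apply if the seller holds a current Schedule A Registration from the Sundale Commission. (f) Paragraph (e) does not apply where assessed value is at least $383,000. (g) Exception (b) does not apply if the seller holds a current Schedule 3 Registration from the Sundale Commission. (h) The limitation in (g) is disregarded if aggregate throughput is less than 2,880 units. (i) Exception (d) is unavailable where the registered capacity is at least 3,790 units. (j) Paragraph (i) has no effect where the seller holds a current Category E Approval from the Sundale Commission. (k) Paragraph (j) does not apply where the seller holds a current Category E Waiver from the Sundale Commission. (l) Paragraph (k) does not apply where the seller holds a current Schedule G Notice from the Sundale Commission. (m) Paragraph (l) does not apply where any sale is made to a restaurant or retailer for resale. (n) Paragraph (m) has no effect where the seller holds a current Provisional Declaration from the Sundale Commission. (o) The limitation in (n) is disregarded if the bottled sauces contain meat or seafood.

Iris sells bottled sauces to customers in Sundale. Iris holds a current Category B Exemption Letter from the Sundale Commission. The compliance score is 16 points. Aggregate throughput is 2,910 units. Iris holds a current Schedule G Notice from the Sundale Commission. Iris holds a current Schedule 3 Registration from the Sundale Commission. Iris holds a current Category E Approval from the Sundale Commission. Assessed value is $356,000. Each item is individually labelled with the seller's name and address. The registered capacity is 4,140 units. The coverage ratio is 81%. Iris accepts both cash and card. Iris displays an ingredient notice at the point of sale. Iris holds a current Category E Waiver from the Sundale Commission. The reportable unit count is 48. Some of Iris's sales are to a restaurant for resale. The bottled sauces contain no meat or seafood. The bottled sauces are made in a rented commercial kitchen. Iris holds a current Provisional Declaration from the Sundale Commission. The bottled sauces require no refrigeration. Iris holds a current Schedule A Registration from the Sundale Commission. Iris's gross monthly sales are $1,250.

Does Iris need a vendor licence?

No — exception (d) applies; Iris is not required to hold a vendor licence.

Exception (a)'s conditions are all satisfied: the bottled sauces are shelf-stable; items are individually labelled; gross monthly sales are $1,250, less than the $1,360 limit. But: (e) operates against (a): a current Schedule A Registration is held. (f) is not triggered (assessed value is $356,000, short of $383,000), so (e) stands. (a) is therefore removed.
Exception (b) requires that the bottled sauces are produced in the seller's home kitchen; but the bottled sauces are made in a commercial kitchen, not a home kitchen, so (b) is unavailable.
Exception (c) does not apply: the reportable unit count is 48, not less than 40.
Exception (d) is satisfied on its face — a current Category B Exemption Letter is held; an ingredient notice is displayed. Under paragraphs (i)–(o): (i) would limit (d) — the registered capacity is 4,140 units, meeting the 3,790 units threshold — but (j) sets (i) aside: (j) operates — a current Category E Approval is held. (k) would limit (j) — a current Category E Waiver is held — but (l) sets (k) aside: (l) is engaged — a current Schedule G Notice is held. (m) is triggered (some sales are to a restaurant for resale), but is displaced by (n): (n) operates — a current Provisional Declaration is held. (o), which would lift (n), is not triggered — the bottled sauces contain no meat or seafood. So (d) applies.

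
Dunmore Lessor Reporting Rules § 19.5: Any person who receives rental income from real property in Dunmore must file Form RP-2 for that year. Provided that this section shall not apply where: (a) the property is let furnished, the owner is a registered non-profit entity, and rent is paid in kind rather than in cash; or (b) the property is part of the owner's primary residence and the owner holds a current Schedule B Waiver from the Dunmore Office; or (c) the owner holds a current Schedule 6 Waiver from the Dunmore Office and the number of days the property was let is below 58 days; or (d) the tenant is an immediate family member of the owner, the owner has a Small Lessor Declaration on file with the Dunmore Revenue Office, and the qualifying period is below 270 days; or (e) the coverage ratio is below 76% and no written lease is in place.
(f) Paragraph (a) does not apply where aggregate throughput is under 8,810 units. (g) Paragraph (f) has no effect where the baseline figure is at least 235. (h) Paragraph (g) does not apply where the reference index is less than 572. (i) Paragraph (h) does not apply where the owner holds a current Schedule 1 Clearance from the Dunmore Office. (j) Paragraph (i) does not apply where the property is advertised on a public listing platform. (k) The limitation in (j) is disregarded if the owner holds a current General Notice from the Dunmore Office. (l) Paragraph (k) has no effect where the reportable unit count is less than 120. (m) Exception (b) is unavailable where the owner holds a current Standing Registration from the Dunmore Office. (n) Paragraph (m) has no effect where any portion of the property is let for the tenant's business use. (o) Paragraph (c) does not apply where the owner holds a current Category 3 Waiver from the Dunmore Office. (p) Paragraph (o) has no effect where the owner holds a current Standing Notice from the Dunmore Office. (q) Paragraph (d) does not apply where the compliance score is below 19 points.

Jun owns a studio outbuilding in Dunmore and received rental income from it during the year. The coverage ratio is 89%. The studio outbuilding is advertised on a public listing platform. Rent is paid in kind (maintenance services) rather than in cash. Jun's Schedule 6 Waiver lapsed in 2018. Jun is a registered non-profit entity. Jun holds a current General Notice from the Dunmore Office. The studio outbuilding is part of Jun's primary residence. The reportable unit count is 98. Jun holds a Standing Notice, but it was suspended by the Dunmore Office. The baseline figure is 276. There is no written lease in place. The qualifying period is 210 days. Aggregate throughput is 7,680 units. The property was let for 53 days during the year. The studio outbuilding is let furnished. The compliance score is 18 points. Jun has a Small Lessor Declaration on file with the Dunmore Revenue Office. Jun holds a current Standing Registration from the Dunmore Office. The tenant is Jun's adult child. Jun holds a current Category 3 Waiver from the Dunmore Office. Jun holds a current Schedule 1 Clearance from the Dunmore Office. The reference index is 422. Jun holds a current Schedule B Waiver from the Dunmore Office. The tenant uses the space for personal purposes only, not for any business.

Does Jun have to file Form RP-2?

Yes — Jun must file Form RP-2.

Exception (a): the property is let furnished; Jun is a registered non-profit; rent is paid in kind — every condition holds. But: (f) operates against (a): aggregate throughput is 7,680 units, under the 8,810 units limit. (g) would limit (f) — the baseline figure is 276, meeting the 235 threshold — but (h) sets (g) aside: (h) operates — the reference index is 422, less than the 572 limit. (i) is engaged (a current Schedule 1 Clearance is held), but is itself disapplied by (j): (j) operates against (i): the property is publicly advertised. (k) applies (a current General Notice is held), but is set aside by (l): (l) operates — the reportable unit count is 98, less than the 120 limit. Exception (a) does not apply.
Exception (b)'s conditions are all satisfied: the studio outbuilding is part of the primary residence; a current Schedule B Waiver is held. But applying paragraphs (m)–(n): (m) operates against (b): a current Standing Registration is held. (n), which would lift (m), does not operate here — the space is used for personal purposes only. Exception (b) does not apply.
Exception (c) requires that the owner holds a current Schedule 6 Waiver from the Dunmore Office; but no current Schedule 6 Waiver is held, so (c) is unavailable.
Exception (d)'s conditions are all satisfied: the tenant is an immediate family member; a Small Lessor Declaration is on file; the qualifying period is 210 days, below the 270 days limit. But: (q) operates — the compliance score is 18 points, below the 19 points limit. So (d) is unavailable.
Exception (e) fails — the coverage ratio is 89%, not below 76%.
No exception displaces § 19.5.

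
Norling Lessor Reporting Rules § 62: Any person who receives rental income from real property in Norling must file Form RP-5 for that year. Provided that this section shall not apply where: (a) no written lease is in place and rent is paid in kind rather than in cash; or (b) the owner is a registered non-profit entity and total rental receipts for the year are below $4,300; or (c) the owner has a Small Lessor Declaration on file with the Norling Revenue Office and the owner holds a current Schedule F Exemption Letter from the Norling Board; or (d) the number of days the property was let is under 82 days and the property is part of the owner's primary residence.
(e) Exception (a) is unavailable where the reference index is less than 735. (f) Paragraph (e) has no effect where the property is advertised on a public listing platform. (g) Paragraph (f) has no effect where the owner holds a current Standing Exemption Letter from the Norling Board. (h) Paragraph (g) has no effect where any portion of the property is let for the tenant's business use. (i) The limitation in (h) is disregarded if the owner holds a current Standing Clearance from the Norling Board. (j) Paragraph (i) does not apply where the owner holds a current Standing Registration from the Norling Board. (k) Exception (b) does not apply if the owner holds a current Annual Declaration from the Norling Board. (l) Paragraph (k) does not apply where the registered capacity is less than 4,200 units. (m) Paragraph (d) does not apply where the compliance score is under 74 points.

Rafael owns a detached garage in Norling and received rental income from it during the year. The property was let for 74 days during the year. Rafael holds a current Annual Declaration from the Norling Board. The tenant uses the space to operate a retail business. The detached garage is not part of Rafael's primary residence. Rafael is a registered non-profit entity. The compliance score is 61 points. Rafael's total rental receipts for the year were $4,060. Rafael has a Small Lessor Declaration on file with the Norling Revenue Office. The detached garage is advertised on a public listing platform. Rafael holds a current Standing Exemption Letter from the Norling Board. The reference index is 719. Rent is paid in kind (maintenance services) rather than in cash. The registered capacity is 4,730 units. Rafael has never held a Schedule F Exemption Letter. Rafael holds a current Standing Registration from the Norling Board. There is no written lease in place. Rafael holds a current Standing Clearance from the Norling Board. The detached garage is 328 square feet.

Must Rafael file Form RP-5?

No — exception (a) applies; Rafael is not required to file Form RP-5.

Exception (a)'s conditions are all satisfied: there is no written lease; rent is paid in kind. Considering the limiting provisions: (e) would limit (a) — the reference index is 719, less than the 735 limit — but (f) sets (e) aside: (f) operates against (e): the property is publicly advertised. (g) would limit (f) — a current Standing Exemption Letter is held — but (h) sets (g) aside: (h) operates against (g): the space is let for business use. (i) would limit (h) — a current Standing Clearance is held — but (j) sets (i) aside: (j) is triggered — a current Standing Registration is held. Exception (a) stands.
Exception (b) is satisfied on its face — Rafael is a registered non-profit; total rental receipts for the year are $4,060, below the $4,300 limit. But applying paragraphs (k)–(l): (k) operates against (b): a current Annual Declaration is held. (l), which would lift (k), does not operate here — the registered capacity is 4,730 units, not less than 4,200 units. Exception (b) does not apply.
Exception (c) does not apply: the Schedule F Exemption Letter is not current.
Exception (d) requires that the property is part of the owner's primary residence; but the detached garage is not part of the primary residence, so (d) is unavailable.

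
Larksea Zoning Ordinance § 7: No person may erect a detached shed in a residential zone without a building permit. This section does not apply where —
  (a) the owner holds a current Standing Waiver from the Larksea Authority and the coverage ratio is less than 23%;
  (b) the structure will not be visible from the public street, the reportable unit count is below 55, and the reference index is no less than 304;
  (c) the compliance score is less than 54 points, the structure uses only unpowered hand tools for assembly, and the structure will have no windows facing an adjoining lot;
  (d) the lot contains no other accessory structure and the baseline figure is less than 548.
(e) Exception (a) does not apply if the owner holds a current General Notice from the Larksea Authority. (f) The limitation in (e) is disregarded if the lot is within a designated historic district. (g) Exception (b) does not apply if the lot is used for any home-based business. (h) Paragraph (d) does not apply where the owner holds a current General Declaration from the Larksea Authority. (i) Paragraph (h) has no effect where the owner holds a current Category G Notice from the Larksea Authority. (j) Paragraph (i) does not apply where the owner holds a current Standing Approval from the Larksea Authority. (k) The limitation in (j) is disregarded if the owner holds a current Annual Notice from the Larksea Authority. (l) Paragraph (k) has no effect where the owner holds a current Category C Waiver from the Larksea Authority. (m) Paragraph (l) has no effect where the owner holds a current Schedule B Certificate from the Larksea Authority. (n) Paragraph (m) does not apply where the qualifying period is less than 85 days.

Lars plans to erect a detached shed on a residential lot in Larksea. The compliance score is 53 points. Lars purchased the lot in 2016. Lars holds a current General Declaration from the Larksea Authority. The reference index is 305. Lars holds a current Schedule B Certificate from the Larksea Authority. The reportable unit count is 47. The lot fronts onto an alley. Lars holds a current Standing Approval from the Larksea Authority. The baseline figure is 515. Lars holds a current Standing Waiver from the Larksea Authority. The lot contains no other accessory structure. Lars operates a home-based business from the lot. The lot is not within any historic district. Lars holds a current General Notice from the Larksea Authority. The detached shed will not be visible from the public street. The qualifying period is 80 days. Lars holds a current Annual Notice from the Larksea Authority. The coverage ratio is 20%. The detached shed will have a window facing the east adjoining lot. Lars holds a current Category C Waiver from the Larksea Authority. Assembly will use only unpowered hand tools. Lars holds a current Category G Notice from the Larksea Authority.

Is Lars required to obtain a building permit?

Exception (a)'s conditions are all satisfied: a current Standing Waiver is held; the coverage ratio is 20%, less than the 23% limit. But applying paragraphs (e)–(f): (e) operates against (a): a current General Notice is held. (f) does not operate here (the lot is not in a historic district), so (e) stands. Exception (a) does not apply.
Exception (b)'s conditions are all satisfied: the structure will not be visible from the street; the reportable unit count is 47, below the 55 limit; the reference index is 305, meeting the 304 threshold. Turning to paragraph (g): (g) applies — a home-based business operates on the lot. (b) is therefore removed.
Exception (c) requires that the structure will have no windows facing an adjoining lot; but a window faces an adjoining lot, so (c) is unavailable.
Exception (d): the lot has no other accessory structure; the baseline figure is 515, less than the 548 limit — every condition holds. But applying paragraphs (h)–(n): (h) is engaged — a current General Declaration is held. (i) applies (a current Category G Notice is held), but is set aside by (j): (j) operates — a current Standing Approval is held. (k) would limit (j) — a current Annual Notice is held — but (l) sets (k) aside: (l) is engaged — a current Category C Waiver is held. (m) would limit (l) — a current Schedule B Certificate is held — but (n) sets (m) aside: (n) operates against (m): the qualifying period is 80 days, less than the 85 days limit. So (d) is unavailable.
No exception displaces § 7.

Yes — Lars must obtain a building permit.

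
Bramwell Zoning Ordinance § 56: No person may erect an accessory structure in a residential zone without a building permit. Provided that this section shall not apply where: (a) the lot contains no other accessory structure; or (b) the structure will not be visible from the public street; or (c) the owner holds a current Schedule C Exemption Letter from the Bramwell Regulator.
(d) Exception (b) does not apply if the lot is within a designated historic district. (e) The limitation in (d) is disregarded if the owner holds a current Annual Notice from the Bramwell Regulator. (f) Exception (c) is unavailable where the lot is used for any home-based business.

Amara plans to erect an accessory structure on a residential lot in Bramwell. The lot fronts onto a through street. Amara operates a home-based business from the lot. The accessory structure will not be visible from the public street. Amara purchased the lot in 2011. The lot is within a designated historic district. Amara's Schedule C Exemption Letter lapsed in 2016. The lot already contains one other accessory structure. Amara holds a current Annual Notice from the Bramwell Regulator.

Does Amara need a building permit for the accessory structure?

Exception (a) fails — the lot already has another accessory structure.
All of (b)'s requirements are met (the structure will not be visible from the street). Considering the limiting provisions: (d) applies (the lot is in a historic district), but is itself disapplied by (e): (e) operates against (d): a current Annual Notice is held. (b) remains available.
Exception (c) fails — no current Schedule C Exemption Letter is held.

No — exception (b) applies; Amara does not need a building permit.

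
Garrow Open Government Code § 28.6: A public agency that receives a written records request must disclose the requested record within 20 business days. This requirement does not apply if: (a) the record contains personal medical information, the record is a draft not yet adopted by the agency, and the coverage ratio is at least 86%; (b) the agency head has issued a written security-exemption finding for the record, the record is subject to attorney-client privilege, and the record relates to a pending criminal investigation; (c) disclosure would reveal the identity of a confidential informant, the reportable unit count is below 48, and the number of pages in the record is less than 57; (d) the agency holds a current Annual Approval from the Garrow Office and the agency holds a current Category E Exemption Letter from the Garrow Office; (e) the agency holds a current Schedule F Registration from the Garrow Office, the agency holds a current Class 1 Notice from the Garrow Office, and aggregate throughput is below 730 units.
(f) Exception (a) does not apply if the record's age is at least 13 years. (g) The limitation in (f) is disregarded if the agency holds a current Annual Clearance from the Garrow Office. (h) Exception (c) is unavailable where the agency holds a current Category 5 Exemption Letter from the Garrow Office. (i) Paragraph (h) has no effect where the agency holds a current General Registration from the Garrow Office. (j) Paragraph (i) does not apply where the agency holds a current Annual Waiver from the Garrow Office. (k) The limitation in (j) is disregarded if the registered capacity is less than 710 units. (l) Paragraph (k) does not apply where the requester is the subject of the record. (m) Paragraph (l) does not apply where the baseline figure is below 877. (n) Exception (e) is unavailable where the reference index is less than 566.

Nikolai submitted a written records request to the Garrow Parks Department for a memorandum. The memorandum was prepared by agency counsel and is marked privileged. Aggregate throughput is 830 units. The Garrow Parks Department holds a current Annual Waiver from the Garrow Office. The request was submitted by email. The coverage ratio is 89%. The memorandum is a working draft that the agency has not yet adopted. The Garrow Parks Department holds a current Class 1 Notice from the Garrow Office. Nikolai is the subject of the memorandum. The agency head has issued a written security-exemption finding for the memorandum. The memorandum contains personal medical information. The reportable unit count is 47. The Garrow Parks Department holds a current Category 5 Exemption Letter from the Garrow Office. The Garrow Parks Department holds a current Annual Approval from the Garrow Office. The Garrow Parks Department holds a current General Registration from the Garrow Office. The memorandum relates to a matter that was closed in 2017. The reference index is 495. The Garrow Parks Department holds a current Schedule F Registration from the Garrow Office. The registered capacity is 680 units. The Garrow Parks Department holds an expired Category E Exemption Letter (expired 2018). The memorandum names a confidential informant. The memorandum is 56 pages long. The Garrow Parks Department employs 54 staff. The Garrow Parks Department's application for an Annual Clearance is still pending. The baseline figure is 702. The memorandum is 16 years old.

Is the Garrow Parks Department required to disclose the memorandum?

No — exception (c) applies; the Garrow Parks Department is not required to disclose the memorandum.

All of (a)'s requirements are met (the memorandum contains personal medical information; the memorandum is an unadopted draft; the coverage ratio is 89%, meeting the 86% threshold). But applying paragraphs (f)–(g): (f) operates against (a): the record's age is 16 years, meeting the 13 years threshold. (g), which would lift (f), is not engaged — no current Annual Clearance is held. (a) is therefore removed.
Exception (b) does not apply: the memorandum relates to a closed matter.
Exception (c) is satisfied on its face — the memorandum names a confidential informant; the reportable unit count is 47, below the 48 limit; the number of pages in the record is 56, less than the 57 limit. Under paragraphs (h)–(m): (h) would limit (c) — a current Category 5 Exemption Letter is held — but (i) sets (h) aside: (i) is triggered — a current General Registration is held. (j) would limit (i) — a current Annual Waiver is held — but (k) sets (j) aside: (k) is triggered — the registered capacity is 680 units, less than the 710 units limit. (l) would limit (k) — Nikolai is the subject of the memorandum — but (m) sets (l) aside: (m) is engaged — the baseline figure is 702, below the 877 limit. Exception (c) stands.
Exception (d) requires that the agency holds a current Category E Exemption Letter from the Garrow Office; but no current Category E Exemption Letter is held, so (d) is unavailable.
Exception (e) requires that aggregate throughput is below 730 units; but aggregate throughput is 830 units, not below 730 units, so (e) is unavailable.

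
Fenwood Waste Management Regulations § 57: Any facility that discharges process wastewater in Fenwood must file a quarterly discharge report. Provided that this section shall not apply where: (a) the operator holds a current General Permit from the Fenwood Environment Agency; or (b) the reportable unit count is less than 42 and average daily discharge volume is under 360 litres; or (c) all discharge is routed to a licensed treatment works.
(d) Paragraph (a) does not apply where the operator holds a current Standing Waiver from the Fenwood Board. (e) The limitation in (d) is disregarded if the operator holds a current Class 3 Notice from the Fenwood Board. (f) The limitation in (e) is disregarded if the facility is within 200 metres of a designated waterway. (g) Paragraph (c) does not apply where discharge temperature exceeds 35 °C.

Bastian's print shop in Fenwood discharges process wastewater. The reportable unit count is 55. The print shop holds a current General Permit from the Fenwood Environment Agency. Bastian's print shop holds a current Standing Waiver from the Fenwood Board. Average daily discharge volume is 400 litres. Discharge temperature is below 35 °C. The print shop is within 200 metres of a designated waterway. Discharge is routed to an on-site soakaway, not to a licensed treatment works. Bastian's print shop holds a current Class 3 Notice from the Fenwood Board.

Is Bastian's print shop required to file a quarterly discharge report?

Exception (a)'s conditions are all satisfied: a current General Permit is held. However, paragraphs (d)–(f) must be considered: (d) operates against (a): a current Standing Waiver is held. (e) would limit (d) — a current Class 3 Notice is held — but (f) sets (e) aside: (f) operates — the print shop is within 200 m of a designated waterway. Exception (a) does not apply.
Exception (b) does not apply: the reportable unit count is 55, not less than 42.
Exception (c) fails — discharge is not routed to a licensed treatment works.
No exception displaces § 57.

Yes — Bastian's print shop must file a quarterly discharge report.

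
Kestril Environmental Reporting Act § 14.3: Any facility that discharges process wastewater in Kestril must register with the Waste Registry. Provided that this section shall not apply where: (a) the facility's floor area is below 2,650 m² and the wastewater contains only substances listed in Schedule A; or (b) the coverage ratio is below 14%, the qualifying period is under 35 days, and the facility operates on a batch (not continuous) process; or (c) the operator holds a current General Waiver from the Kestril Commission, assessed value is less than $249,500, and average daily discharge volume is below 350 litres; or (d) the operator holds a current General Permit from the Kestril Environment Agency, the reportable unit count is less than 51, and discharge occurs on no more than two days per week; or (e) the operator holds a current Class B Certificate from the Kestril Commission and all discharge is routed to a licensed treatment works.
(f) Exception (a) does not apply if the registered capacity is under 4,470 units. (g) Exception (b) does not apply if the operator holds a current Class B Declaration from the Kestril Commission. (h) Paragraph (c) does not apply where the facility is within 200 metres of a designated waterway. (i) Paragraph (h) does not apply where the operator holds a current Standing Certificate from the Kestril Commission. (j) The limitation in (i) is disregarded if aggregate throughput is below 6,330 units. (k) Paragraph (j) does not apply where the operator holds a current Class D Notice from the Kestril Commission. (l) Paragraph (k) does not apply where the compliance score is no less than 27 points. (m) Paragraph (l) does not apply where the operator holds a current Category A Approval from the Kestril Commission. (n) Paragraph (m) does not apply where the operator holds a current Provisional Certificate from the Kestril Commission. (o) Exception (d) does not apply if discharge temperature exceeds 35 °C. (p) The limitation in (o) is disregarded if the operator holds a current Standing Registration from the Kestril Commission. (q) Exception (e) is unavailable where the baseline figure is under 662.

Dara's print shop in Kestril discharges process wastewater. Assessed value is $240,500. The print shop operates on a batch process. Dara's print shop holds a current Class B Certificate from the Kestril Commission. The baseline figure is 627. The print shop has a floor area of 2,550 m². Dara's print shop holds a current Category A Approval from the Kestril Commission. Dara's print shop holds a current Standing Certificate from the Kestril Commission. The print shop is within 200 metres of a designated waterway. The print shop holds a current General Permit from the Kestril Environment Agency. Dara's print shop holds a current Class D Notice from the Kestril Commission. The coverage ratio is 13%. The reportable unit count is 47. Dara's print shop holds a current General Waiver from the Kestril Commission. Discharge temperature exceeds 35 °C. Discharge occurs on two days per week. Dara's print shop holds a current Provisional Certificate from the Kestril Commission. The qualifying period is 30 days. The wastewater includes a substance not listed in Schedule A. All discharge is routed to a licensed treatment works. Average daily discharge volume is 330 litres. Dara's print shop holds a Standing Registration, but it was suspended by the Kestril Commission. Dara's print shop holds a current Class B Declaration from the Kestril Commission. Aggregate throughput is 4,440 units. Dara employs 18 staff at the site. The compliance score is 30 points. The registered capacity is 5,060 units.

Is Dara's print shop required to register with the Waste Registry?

Exception (a) requires that the wastewater contains only substances listed in Schedule A; but the wastewater includes a non-Schedule-A substance, so (a) is unavailable.
Exception (b)'s conditions are all satisfied: the coverage ratio is 13%, below the 14% limit; the qualifying period is 30 days, under the 35 days limit; the facility operates on a batch process. Turning to paragraph (g): (g) is engaged — a current Class B Declaration is held. Exception (b) does not apply.
Exception (c)'s conditions are all satisfied: a current General Waiver is held; assessed value is $240,500, less than the $249,500 limit; average daily discharge volume is 330 litres, below the 350 litres limit. But: (h) operates against (c): the print shop is within 200 m of a designated waterway. (i) would limit (h) — a current Standing Certificate is held — but (j) sets (i) aside: (j) operates against (i): aggregate throughput is 4,440 units, below the 6,330 units limit. (k) would limit (j) — a current Class D Notice is held — but (l) sets (k) aside: (l) is engaged — the compliance score is 30 points, meeting the 27 points threshold. (m) operates (a current Category A Approval is held), but is set aside by (n): (n) operates — a current Provisional Certificate is held. So (c) is unavailable.
All of (d)'s requirements are met (a current General Permit is held; the reportable unit count is 47, less than the 51 limit; discharge occurs on no more than two days per week). Turning to paragraphs (o)–(p): (o) operates against (d): discharge temperature exceeds 35 °C. (p) is not engaged (no current Standing Registration is held), so (o) stands. (d) is therefore removed.
Exception (e) is satisfied on its face — a current Class B Certificate is held; discharge is routed to a licensed treatment works. But: (q) operates against (e): the baseline figure is 627, under the 662 limit. (e) is therefore removed.
No exception is made out. Dara's print shop falls within the general rule.

Yes — Dara's print shop must register with the Waste Registry.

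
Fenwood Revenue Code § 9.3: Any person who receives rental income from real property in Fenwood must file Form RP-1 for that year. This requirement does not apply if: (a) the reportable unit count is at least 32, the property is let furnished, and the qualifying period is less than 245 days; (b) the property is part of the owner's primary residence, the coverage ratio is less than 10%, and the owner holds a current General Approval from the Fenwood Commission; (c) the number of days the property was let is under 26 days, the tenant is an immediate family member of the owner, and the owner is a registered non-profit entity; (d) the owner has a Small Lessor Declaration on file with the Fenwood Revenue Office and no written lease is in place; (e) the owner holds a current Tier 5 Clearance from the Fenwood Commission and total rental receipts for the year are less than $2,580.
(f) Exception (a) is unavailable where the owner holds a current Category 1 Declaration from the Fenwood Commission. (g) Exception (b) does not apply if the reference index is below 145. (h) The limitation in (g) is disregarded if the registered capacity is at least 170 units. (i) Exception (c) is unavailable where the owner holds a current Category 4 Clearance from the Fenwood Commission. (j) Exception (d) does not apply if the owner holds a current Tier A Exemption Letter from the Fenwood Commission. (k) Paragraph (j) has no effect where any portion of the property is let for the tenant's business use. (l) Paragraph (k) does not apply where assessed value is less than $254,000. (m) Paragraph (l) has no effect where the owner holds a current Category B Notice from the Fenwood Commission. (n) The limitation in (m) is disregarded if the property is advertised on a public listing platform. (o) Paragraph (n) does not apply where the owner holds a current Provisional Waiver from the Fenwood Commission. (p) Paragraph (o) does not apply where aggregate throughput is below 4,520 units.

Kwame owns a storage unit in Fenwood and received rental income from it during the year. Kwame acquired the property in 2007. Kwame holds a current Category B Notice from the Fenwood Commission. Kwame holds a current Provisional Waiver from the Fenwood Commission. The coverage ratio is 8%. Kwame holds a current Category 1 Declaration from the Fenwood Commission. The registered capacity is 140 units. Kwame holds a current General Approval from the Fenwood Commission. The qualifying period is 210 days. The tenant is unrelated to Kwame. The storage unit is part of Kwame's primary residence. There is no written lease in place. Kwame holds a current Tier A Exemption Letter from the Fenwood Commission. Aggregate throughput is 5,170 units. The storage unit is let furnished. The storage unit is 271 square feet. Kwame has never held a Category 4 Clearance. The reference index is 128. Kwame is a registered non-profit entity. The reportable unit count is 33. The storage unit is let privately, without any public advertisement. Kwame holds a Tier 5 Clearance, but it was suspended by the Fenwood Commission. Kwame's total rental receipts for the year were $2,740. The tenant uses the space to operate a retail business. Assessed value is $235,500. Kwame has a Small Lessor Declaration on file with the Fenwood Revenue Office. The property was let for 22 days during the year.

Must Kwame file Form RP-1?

No — exception (d) applies; Kwame is not required to file Form RP-1.

Exception (a) is satisfied on its face — the reportable unit count is 33, meeting the 32 threshold; the property is let furnished; the qualifying period is 210 days, less than the 245 days limit. But: (f) operates — a current Category 1 Declaration is held. (a) is therefore removed.
Exception (b): the storage unit is part of the primary residence; the coverage ratio is 8%, less than the 10% limit; a current General Approval is held — every condition holds. However, paragraphs (g)–(h) must be considered: (g) operates — the reference index is 128, below the 145 limit. (h), which would lift (g), is not engaged — the registered capacity is 140 units, short of 170 units. So (b) is unavailable.
Exception (c) fails — the tenant is unrelated to the owner.
Exception (d)'s conditions are all satisfied: a Small Lessor Declaration is on file; there is no written lease. Under paragraphs (j)–(p): (j) applies (a current Tier A Exemption Letter is held), but is overridden by (k): (k) is engaged — the space is let for business use. (l) is engaged (assessed value is $235,500, less than the $254,000 limit), but is overridden by (m): (m) is engaged — a current Category B Notice is held. (n), which would lift (m), is not engaged — the property is let privately without advertisement. Exception (d) stands.
Exception (e) requires that the owner holds a current Tier 5 Clearance from the Fenwood Commission; but no current Tier 5 Clearance is held, so (e) is unavailable.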